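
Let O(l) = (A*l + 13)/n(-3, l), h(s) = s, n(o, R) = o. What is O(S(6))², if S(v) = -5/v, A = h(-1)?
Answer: 6889/324 ≈ 21.262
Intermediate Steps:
A = -1
O(l) = -13/3 + l/3 (O(l) = (-l + 13)/(-3) = (13 - l)*(-⅓) = -13/3 + l/3)
O(S(6))² = (-13/3 + (-5/6)/3)² = (-13/3 + (-5*⅙)/3)² = (-13/3 + (⅓)*(-⅚))² = (-13/3 - 5/18)² = (-83/18)² = 6889/324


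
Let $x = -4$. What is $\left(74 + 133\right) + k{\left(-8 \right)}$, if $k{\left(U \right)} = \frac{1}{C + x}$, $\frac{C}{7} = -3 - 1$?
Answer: $\frac{6623}{32} \approx 206.97$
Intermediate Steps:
$C = -28$ ($C = 7 \left(-3 - 1\right) = 7 \left(-4\right) = -28$)
$k{\left(U \right)} = - \frac{1}{32}$ ($k{\left(U \right)} = \frac{1}{-28 - 4} = \frac{1}{-32} = - \frac{1}{32}$)
$\left(74 + 133\right) + k{\left(-8 \right)} = \left(74 + 133\right) - \frac{1}{32} = 207 - \frac{1}{32} = \frac{6623}{32}$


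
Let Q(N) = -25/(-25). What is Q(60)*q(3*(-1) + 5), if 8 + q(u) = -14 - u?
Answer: -24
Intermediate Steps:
Q(N) = 1 (Q(N) = -25*(-1/25) = 1)
q(u) = -22 - u (q(u) = -8 + (-14 - u) = -22 - u)
Q(60)*q(3*(-1) + 5) = 1*(-22 - (3*(-1) + 5)) = 1*(-22 - (-3 + 5)) = 1*(-22 - 1*2) = 1*(-22 - 2) = 1*(-24) = -24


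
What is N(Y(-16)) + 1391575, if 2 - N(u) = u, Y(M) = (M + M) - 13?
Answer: 1391622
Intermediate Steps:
Y(M) = -13 + 2*M (Y(M) = 2*M - 13 = -13 + 2*M)
N(u) = 2 - u
N(Y(-16)) + 1391575 = (2 - (-13 + 2*(-16))) + 1391575 = (2 - (-13 - 32)) + 1391575 = (2 - 1*(-45)) + 1391575 = (2 + 45) + 1391575 = 47 + 1391575 = 1391622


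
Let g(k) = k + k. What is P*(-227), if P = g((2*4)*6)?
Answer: -21792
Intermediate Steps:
g(k) = 2*k
P = 96 (P = 2*((2*4)*6) = 2*(8*6) = 2*48 = 96)
P*(-227) = 96*(-227) = -21792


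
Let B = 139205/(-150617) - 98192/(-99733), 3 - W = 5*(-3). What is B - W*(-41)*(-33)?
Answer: -365832345994195/15021485261 ≈ -24354.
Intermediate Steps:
W = 18 (W = 3 - 5*(-3) = 3 - 1*(-15) = 3 + 15 = 18)
B = 906052199/15021485261 (B = 139205*(-1/150617) - 98192*(-1/99733) = -139205/150617 + 98192/99733 = 906052199/15021485261 ≈ 0.060317)
B - W*(-41)*(-33) = 906052199/15021485261 - 18*(-41)*(-33) = 906052199/15021485261 - (-738)*(-33) = 906052199/15021485261 - 1*24354 = 906052199/15021485261 - 24354 = -365832345994195/15021485261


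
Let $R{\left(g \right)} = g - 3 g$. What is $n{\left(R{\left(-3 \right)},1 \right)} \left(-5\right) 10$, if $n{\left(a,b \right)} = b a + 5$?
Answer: $-550$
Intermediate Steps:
$R{\left(g \right)} = - 2 g$
$n{\left(a,b \right)} = 5 + a b$ ($n{\left(a,b \right)} = a b + 5 = 5 + a b$)
$n{\left(R{\left(-3 \right)},1 \right)} \left(-5\right) 10 = \left(5 + \left(-2\right) \left(-3\right) 1\right) \left(-5\right) 10 = \left(5 + 6 \cdot 1\right) \left(-5\right) 10 = \left(5 + 6\right) \left(-5\right) 10 = 11 \left(-5\right) 10 = \left(-55\right) 10 = -550$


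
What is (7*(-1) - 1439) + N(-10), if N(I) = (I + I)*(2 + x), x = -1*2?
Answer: -1446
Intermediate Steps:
x = -2
N(I) = 0 (N(I) = (I + I)*(2 - 2) = (2*I)*0 = 0)
(7*(-1) - 1439) + N(-10) = (7*(-1) - 1439) + 0 = (-7 - 1439) + 0 = -1446 + 0 = -1446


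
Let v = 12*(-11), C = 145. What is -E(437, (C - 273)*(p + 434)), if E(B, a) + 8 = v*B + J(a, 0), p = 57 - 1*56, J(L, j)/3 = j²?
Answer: 57692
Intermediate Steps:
J(L, j) = 3*j²
v = -132
p = 1 (p = 57 - 56 = 1)
E(B, a) = -8 - 132*B (E(B, a) = -8 + (-132*B + 3*0²) = -8 + (-132*B + 3*0) = -8 + (-132*B + 0) = -8 - 132*B)
-E(437, (C - 273)*(p + 434)) = -(-8 - 132*437) = -(-8 - 57684) = -1*(-57692) = 57692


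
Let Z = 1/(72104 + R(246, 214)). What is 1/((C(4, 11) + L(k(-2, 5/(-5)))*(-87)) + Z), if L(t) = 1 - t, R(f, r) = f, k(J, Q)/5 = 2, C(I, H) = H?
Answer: 72350/57445901 ≈ 0.0012594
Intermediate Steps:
k(J, Q) = 10 (k(J, Q) = 5*2 = 10)
Z = 1/72350 (Z = 1/(72104 + 246) = 1/72350 ≈ 1.3822e-5)
1/((C(4, 11) + L(k(-2, 5/(-5)))*(-87)) + Z) = 1/((11 + (1 - 1*10)*(-87)) + 1/72350) = 1/((11 + (1 - 10)*(-87)) + 1/72350) = 1/((11 - 9*(-87)) + 1/72350) = 1/((11 + 783) + 1/72350) = 1/(794 + 1/72350) = 1/(57445901/72350) = 72350/57445901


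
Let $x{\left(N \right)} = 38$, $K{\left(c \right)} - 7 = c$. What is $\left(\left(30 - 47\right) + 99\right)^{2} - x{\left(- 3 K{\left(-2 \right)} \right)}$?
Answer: $6686$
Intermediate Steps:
$K{\left(c \right)} = 7 + c$
$\left(\left(30 - 47\right) + 99\right)^{2} - x{\left(- 3 K{\left(-2 \right)} \right)} = \left(\left(30 - 47\right) + 99\right)^{2} - 38 = \left(-17 + 99\right)^{2} - 38 = 82^{2} - 38 = 6724 - 38 = 6686$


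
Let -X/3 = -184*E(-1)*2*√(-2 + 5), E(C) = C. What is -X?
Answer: 1104*√3 ≈ 1912.2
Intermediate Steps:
X = -1104*√3 (X = -(-552)*(-1*2)*√(-2 + 5) = -(-552)*(-2*√3) = -1104*√3 ≈ -1912.2)
-X = -(-1104)*√3 = 1104*√3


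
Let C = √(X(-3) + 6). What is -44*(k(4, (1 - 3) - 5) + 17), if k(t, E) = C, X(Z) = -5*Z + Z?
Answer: -748 - 132*√2 ≈ -934.68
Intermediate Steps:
X(Z) = -4*Z
C = 3*√2 (C = √(-4*(-3) + 6) = √(12 + 6) = √18 = 3*√2 ≈ 4.2426)
k(t, E) = 3*√2
-44*(k(4, (1 - 3) - 5) + 17) = -44*(3*√2 + 17) = -44*(17 + 3*√2) = -748 - 132*√2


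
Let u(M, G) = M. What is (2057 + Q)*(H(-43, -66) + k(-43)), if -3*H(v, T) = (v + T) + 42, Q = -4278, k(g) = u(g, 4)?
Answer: 137702/3 ≈ 45901.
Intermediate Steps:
k(g) = g
H(v, T) = -14 - T/3 - v/3 (H(v, T) = -((v + T) + 42)/3 = -((T + v) + 42)/3 = -(42 + T + v)/3 = -14 - T/3 - v/3)
(2057 + Q)*(H(-43, -66) + k(-43)) = (2057 - 4278)*((-14 - 1/3*(-66) - 1/3*(-43)) - 43) = -2221*((-14 + 22 + 43/3) - 43) = -2221*(67/3 - 43) = -2221*(-62/3) = 137702/3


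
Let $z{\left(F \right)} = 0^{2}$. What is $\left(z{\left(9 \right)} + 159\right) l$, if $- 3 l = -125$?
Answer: $6625$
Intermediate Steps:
$l = \frac{125}{3}$ ($l = \left(- \frac{1}{3}\right) \left(-125\right) = \frac{125}{3} \approx 41.667$)
$z{\left(F \right)} = 0$
$\left(z{\left(9 \right)} + 159\right) l = \left(0 + 159\right) \frac{125}{3} = 159 \cdot \frac{125}{3} = 6625$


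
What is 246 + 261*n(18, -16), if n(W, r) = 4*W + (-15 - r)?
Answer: 19299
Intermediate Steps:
n(W, r) = -15 - r + 4*W
246 + 261*n(18, -16) = 246 + 261*(-15 - 1*(-16) + 4*18) = 246 + 261*(-15 + 16 + 72) = 246 + 261*73 = 246 + 19053 = 19299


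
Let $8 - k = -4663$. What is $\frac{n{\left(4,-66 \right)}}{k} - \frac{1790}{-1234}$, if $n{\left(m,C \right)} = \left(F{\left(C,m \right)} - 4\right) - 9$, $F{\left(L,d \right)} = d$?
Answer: $\frac{463888}{320223} \approx 1.4486$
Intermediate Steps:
$k = 4671$ ($k = 8 - -4663 = 8 + 4663 = 4671$)
$n{\left(m,C \right)} = -13 + m$ ($n{\left(m,C \right)} = \left(m - 4\right) - 9 = \left(-4 + m\right) - 9 = -13 + m$)
$\frac{n{\left(4,-66 \right)}}{k} - \frac{1790}{-1234} = \frac{-13 + 4}{4671} - \frac{1790}{-1234} = \left(-9\right) \frac{1}{4671} - - \frac{895}{617} = - \frac{1}{519} + \frac{895}{617} = \frac{463888}{320223}$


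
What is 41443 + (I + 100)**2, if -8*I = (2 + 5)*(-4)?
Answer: 208621/4 ≈ 52155.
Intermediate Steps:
I = 7/2 (I = -(2 + 5)*(-4)/8 = -7*(-4)/8 = -1/8*(-28) = 7/2 ≈ 3.5000)
41443 + (I + 100)**2 = 41443 + (7/2 + 100)**2 = 41443 + (207/2)**2 = 41443 + 42849/4 = 208621/4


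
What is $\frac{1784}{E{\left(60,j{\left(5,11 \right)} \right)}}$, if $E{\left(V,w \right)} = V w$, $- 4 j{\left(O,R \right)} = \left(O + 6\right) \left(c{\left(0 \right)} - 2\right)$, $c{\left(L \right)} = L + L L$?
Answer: $\frac{892}{165} \approx 5.4061$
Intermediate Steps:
$c{\left(L \right)} = L + L^{2}$
$j{\left(O,R \right)} = 3 + \frac{O}{2}$ ($j{\left(O,R \right)} = - \frac{\left(O + 6\right) \left(0 \left(1 + 0\right) - 2\right)}{4} = - \frac{\left(6 + O\right) \left(0 \cdot 1 - 2\right)}{4} = - \frac{\left(6 + O\right) \left(0 - 2\right)}{4} = - \frac{\left(6 + O\right) \left(-2\right)}{4} = - \frac{-12 - 2 O}{4} = 3 + \frac{O}{2}$)
$\frac{1784}{E{\left(60,j{\left(5,11 \right)} \right)}} = \frac{1784}{60 \left(3 + \frac{1}{2} \cdot 5\right)} = \frac{1784}{60 \left(3 + \frac{5}{2}\right)} = \frac{1784}{60 \cdot \frac{11}{2}} = \frac{1784}{330} = 1784 \cdot \frac{1}{330} = \frac{892}{165}$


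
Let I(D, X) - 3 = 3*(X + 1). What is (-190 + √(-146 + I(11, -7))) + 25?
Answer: -165 + I*√161 ≈ -165.0 + 12.689*I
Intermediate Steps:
I(D, X) = 6 + 3*X (I(D, X) = 3 + 3*(X + 1) = 3 + 3*(1 + X) = 3 + (3 + 3*X) = 6 + 3*X)
(-190 + √(-146 + I(11, -7))) + 25 = (-190 + √(-146 + (6 + 3*(-7)))) + 25 = (-190 + √(-146 + (6 - 21))) + 25 = (-190 + √(-146 - 15)) + 25 = (-190 + √(-161)) + 25 = (-190 + I*√161) + 25 = -165 + I*√161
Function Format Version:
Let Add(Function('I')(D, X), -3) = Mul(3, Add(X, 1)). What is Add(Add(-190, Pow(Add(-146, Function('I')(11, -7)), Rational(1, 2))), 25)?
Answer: Add(-165, Mul(I, Pow(161, Rational(1, 2)))) ≈ Add(-165.00, Mul(12.689, I))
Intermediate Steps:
Function('I')(D, X) = Add(6, Mul(3, X)) (Function('I')(D, X) = Add(3, Mul(3, Add(X, 1))) = Add(3, Mul(3, Add(1, X))) = Add(3, Add(3, Mul(3, X))) = Add(6, Mul(3, X)))
Add(Add(-190, Pow(Add(-146, Function('I')(11, -7)), Rational(1, 2))), 25) = Add(Add(-190, Pow(Add(-146, Add(6, Mul(3, -7))), Rational(1, 2))), 25) = Add(Add(-190, Pow(Add(-146, Add(6, -21)), Rational(1, 2))), 25) = Add(Add(-190, Pow(Add(-146, -15), Rational(1, 2))), 25) = Add(Add(-190, Pow(-161, Rational(1, 2))), 25) = Add(Add(-190, Mul(I, Pow(161, Rational(1, 2)))), 25) = Add(-165, Mul(I, Pow(161, Rational(1, 2))))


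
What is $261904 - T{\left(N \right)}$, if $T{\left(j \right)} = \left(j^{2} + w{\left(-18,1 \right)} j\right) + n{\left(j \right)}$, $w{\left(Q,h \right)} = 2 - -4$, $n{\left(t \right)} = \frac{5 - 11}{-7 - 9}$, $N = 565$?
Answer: $- \frac{485691}{8} \approx -60711.0$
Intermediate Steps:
$n{\left(t \right)} = \frac{3}{8}$ ($n{\left(t \right)} = - \frac{6}{-16} = \left(-6\right) \left(- \frac{1}{16}\right) = \frac{3}{8}$)
$w{\left(Q,h \right)} = 6$ ($w{\left(Q,h \right)} = 2 + 4 = 6$)
$T{\left(j \right)} = \frac{3}{8} + j^{2} + 6 j$ ($T{\left(j \right)} = \left(j^{2} + 6 j\right) + \frac{3}{8} = \frac{3}{8} + j^{2} + 6 j$)
$261904 - T{\left(N \right)} = 261904 - \left(\frac{3}{8} + 565^{2} + 6 \cdot 565\right) = 261904 - \left(\frac{3}{8} + 319225 + 3390\right) = 261904 - \frac{2580923}{8} = - \frac{485691}{8}$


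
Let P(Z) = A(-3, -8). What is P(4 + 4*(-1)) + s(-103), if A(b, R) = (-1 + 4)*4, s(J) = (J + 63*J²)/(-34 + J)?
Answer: -666620/137 ≈ -4865.8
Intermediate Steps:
s(J) = (J + 63*J²)/(-34 + J)
A(b, R) = 12 (A(b, R) = 3*4 = 12)
P(Z) = 12
P(4 + 4*(-1)) + s(-103) = 12 - 103*(1 + 63*(-103))/(-34 - 103) = 12 - 103*(1 - 6489)/(-137) = 12 - 103*(-1/137)*(-6488) = 12 - 668264/137 = -666620/137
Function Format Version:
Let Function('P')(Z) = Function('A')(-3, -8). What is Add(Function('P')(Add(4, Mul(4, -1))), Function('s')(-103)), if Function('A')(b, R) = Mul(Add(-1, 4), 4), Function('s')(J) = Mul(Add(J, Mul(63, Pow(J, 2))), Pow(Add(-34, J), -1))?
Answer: Rational(-666620, 137) ≈ -4865.8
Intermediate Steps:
Function('s')(J) = Mul(Pow(Add(-34, J), -1), Add(J, Mul(63, Pow(J, 2))))
Function('A')(b, R) = 12 (Function('A')(b, R) = Mul(3, 4) = 12)
Function('P')(Z) = 12
Add(Function('P')(Add(4, Mul(4, -1))), Function('s')(-103)) = Add(12, Mul(-103, Pow(Add(-34, -103), -1), Add(1, Mul(63, -103)))) = Add(12, Mul(-103, Pow(-137, -1), Add(1, -6489))) = Add(12, Mul(-103, Rational(-1, 137), -6488)) = Add(12, Rational(-668264, 137)) = Rational(-666620, 137)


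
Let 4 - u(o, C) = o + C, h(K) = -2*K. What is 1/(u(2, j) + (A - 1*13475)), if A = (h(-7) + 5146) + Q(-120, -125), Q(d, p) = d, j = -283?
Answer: -1/8150 ≈ -0.00012270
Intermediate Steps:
u(o, C) = 4 - C - o (u(o, C) = 4 - (o + C) = 4 - (C + o) = 4 + (-C - o) = 4 - C - o)
A = 5040 (A = (-2*(-7) + 5146) - 120 = (14 + 5146) - 120 = 5160 - 120 = 5040)
1/(u(2, j) + (A - 1*13475)) = 1/((4 - 1*(-283) - 1*2) + (5040 - 1*13475)) = 1/((4 + 283 - 2) + (5040 - 13475)) = 1/(285 - 8435) = 1/(-8150) = -1/8150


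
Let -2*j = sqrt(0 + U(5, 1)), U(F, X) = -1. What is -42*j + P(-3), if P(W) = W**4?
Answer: 81 + 21*I ≈ 81.0 + 21.0*I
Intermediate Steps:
j = -I/2 (j = -sqrt(0 - 1)/2 = -I/2 ≈ -0.5*I)
-42*j + P(-3) = -(-21)*I + (-3)**4 = 21*I + 81 = 81 + 21*I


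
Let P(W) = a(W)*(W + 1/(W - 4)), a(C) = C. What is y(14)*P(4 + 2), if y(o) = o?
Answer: 546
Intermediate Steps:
P(W) = W*(W + 1/(-4 + W)) (P(W) = W*(W + 1/(W - 4)) = W*(W + 1/(-4 + W)))
y(14)*P(4 + 2) = 14*((4 + 2)*(1 + (4 + 2)² - 4*(4 + 2))/(-4 + (4 + 2))) = 14*(6*(1 + 6² - 4*6)/(-4 + 6)) = 14*(6*(1 + 36 - 24)/2) = 14*(6*(½)*13) = 14*39 = 546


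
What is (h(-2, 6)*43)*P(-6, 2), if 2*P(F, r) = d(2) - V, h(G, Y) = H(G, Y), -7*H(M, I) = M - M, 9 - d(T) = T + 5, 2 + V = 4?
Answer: 0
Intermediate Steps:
V = 2 (V = -2 + 4 = 2)
d(T) = 4 - T (d(T) = 9 - (T + 5) = 9 - (5 + T) = 9 + (-5 - T) = 4 - T)
H(M, I) = 0 (H(M, I) = -(M - M)/7 = -1/7*0 = 0)
h(G, Y) = 0
P(F, r) = 0 (P(F, r) = ((4 - 1*2) - 1*2)/2 = ((4 - 2) - 2)/2 = (2 - 2)/2 = (1/2)*0 = 0)
(h(-2, 6)*43)*P(-6, 2) = (0*43)*0 = 0*0 = 0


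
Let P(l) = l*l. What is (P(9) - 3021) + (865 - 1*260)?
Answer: -2335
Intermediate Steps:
P(l) = l²
(P(9) - 3021) + (865 - 1*260) = (9² - 3021) + (865 - 1*260) = (81 - 3021) + (865 - 260) = -2940 + 605 = -2335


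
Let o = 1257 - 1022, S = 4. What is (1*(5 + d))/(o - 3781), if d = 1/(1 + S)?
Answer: -13/8865 ≈ -0.0014664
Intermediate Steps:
o = 235
d = ⅕ (d = 1/(1 + 4) = 1/5 = ⅕ ≈ 0.20000)
(1*(5 + d))/(o - 3781) = (1*(5 + ⅕))/(235 - 3781) = (1*(26/5))/(-3546) = -1/3546*26/5 = -13/8865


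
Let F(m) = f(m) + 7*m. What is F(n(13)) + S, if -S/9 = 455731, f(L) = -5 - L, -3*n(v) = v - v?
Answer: -4101584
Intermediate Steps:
n(v) = 0 (n(v) = -(v - v)/3 = -⅓*0 = 0)
S = -4101579 (S = -9*455731 = -4101579)
F(m) = -5 + 6*m (F(m) = (-5 - m) + 7*m = -5 + 6*m)
F(n(13)) + S = (-5 + 6*0) - 4101579 = (-5 + 0) - 4101579 = -5 - 4101579 = -4101584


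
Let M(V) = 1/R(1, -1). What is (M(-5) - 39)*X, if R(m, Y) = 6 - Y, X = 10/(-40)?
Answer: 68/7 ≈ 9.7143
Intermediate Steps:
X = -¼ (X = 10*(-1/40) = -¼ ≈ -0.25000)
M(V) = ⅐ (M(V) = 1/(6 - 1*(-1)) = 1/(6 + 1) = 1/7 = ⅐)
(M(-5) - 39)*X = (⅐ - 39)*(-¼) = -272/7*(-¼) = 68/7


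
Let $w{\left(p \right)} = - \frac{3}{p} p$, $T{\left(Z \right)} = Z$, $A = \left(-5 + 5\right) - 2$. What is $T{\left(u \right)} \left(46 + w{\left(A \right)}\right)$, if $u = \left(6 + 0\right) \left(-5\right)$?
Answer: $-1290$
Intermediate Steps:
$A = -2$ ($A = 0 - 2 = -2$)
$u = -30$ ($u = 6 \left(-5\right) = -30$)
$w{\left(p \right)} = -3$
$T{\left(u \right)} \left(46 + w{\left(A \right)}\right) = - 30 \left(46 - 3\right) = \left(-30\right) 43 = -1290$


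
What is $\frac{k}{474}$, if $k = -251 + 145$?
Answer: $- \frac{53}{237} \approx -0.22363$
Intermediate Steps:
$k = -106$
$\frac{k}{474} = - \frac{106}{474} = \left(-106\right) \frac{1}{474} = - \frac{53}{237}$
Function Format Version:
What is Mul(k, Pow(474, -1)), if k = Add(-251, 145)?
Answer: Rational(-53, 237) ≈ -0.22363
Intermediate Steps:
k = -106
Mul(k, Pow(474, -1)) = Mul(-106, Pow(474, -1)) = Mul(-106, Rational(1, 474)) = Rational(-53, 237)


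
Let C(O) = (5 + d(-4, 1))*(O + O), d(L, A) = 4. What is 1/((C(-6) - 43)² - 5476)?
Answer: 1/17325 ≈ 5.7720e-5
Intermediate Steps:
C(O) = 18*O (C(O) = (5 + 4)*(O + O) = 9*(2*O) = 18*O)
1/((C(-6) - 43)² - 5476) = 1/((18*(-6) - 43)² - 5476) = 1/((-108 - 43)² - 5476) = 1/((-151)² - 5476) = 1/(22801 - 5476) = 1/17325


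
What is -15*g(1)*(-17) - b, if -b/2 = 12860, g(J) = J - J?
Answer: 25720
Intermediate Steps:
g(J) = 0
b = -25720 (b = -2*12860 = -25720)
-15*g(1)*(-17) - b = -15*0*(-17) - 1*(-25720) = 0*(-17) + 25720 = 0 + 25720 = 25720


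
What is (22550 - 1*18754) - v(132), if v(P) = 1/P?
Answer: 501071/132 ≈ 3796.0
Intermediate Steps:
(22550 - 1*18754) - v(132) = (22550 - 1*18754) - 1/132 = (22550 - 18754) - 1*1/132 = 3796 - 1/132 = 501071/132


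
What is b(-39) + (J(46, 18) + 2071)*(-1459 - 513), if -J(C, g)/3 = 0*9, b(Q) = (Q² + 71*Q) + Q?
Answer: -4085299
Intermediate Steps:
b(Q) = Q² + 72*Q
J(C, g) = 0 (J(C, g) = -0*9 = -3*0 = 0)
b(-39) + (J(46, 18) + 2071)*(-1459 - 513) = -39*(72 - 39) + (0 + 2071)*(-1459 - 513) = -39*33 + 2071*(-1972) = -1287 - 4084012 = -4085299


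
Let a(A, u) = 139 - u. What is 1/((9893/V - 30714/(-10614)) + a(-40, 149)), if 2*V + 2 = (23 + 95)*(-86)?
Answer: -309575/2803398 ≈ -0.11043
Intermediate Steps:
V = -5075 (V = -1 + ((23 + 95)*(-86))/2 = -1 + (118*(-86))/2 = -1 + (½)*(-10148) = -1 - 5074 = -5075)
1/((9893/V - 30714/(-10614)) + a(-40, 149)) = 1/((9893/(-5075) - 30714/(-10614)) + (139 - 1*149)) = 1/((9893*(-1/5075) - 30714*(-1/10614)) + (139 - 149)) = 1/((-9893/5075 + 5119/1769) - 10) = 1/(292352/309575 - 10) = 1/(-2803398/309575) = -309575/2803398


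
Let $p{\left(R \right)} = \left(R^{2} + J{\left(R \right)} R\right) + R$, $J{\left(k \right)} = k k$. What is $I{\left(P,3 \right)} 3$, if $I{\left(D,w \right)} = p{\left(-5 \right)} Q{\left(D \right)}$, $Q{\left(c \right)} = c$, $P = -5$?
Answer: $1575$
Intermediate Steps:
$J{\left(k \right)} = k^{2}$
$p{\left(R \right)} = R + R^{2} + R^{3}$ ($p{\left(R \right)} = \left(R^{2} + R^{2} R\right) + R = \left(R^{2} + R^{3}\right) + R = R + R^{2} + R^{3}$)
$I{\left(D,w \right)} = - 105 D$ ($I{\left(D,w \right)} = - 5 \left(1 - 5 + \left(-5\right)^{2}\right) D = - 5 \left(1 - 5 + 25\right) D = \left(-5\right) 21 D = - 105 D$)
$I{\left(P,3 \right)} 3 = \left(-105\right) \left(-5\right) 3 = 525 \cdot 3 = 1575$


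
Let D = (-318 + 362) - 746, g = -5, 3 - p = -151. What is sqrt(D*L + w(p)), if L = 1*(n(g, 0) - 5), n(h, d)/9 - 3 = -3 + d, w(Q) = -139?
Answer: sqrt(3371) ≈ 58.060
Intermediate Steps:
p = 154 (p = 3 - 1*(-151) = 3 + 151 = 154)
n(h, d) = 9*d (n(h, d) = 27 + 9*(-3 + d) = 27 + (-27 + 9*d) = 9*d)
D = -702 (D = 44 - 746 = -702)
L = -5 (L = 1*(9*0 - 5) = 1*(0 - 5) = 1*(-5) = -5)
sqrt(D*L + w(p)) = sqrt(-702*(-5) - 139) = sqrt(3510 - 139) = sqrt(3371)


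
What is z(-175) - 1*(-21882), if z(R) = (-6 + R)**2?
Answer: 54643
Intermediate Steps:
z(-175) - 1*(-21882) = (-6 - 175)**2 - 1*(-21882) = (-181)**2 + 21882 = 32761 + 21882 = 54643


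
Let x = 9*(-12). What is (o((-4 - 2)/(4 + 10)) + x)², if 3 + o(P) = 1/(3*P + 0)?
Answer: 1012036/81 ≈ 12494.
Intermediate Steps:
o(P) = -3 + 1/(3*P) (o(P) = -3 + 1/(3*P + 0) = -3 + 1/(3*P))
x = -108
(o((-4 - 2)/(4 + 10)) + x)² = ((-3 + 1/(3*(((-4 - 2)/(4 + 10))))) - 108)² = ((-3 + 1/(3*((-6/14)))) - 108)² = ((-3 + 1/(3*((-6*1/14)))) - 108)² = ((-3 + 1/(3*(-3/7))) - 108)² = ((-3 + (⅓)*(-7/3)) - 108)² = ((-3 - 7/9) - 108)² = (-34/9 - 108)² = (-1006/9)² = 1012036/81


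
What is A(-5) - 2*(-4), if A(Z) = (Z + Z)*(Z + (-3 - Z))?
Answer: 38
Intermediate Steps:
A(Z) = -6*Z (A(Z) = (2*Z)*(-3) = -6*Z)
A(-5) - 2*(-4) = -6*(-5) - 2*(-4) = 30 + 8 = 38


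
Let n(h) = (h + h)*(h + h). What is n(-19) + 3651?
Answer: 5095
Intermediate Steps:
n(h) = 4*h**2 (n(h) = (2*h)*(2*h) = 4*h**2)
n(-19) + 3651 = 4*(-19)**2 + 3651 = 4*361 + 3651 = 1444 + 3651 = 5095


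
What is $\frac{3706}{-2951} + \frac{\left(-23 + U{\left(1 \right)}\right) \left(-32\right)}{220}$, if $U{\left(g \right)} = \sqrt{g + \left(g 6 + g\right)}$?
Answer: $\frac{339154}{162305} - \frac{16 \sqrt{2}}{55} \approx 1.6782$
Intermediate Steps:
$U{\left(g \right)} = 2 \sqrt{2} \sqrt{g}$ ($U{\left(g \right)} = \sqrt{g + \left(6 g + g\right)} = \sqrt{g + 7 g} = \sqrt{8 g} = 2 \sqrt{2} \sqrt{g}$)
$\frac{3706}{-2951} + \frac{\left(-23 + U{\left(1 \right)}\right) \left(-32\right)}{220} = \frac{3706}{-2951} + \frac{\left(-23 + 2 \sqrt{2} \sqrt{1}\right) \left(-32\right)}{220} = 3706 \left(- \frac{1}{2951}\right) + \left(-23 + 2 \sqrt{2} \cdot 1\right) \left(-32\right) \frac{1}{220} = - \frac{3706}{2951} + \left(-23 + 2 \sqrt{2}\right) \left(-32\right) \frac{1}{220} = - \frac{3706}{2951} + \left(736 - 64 \sqrt{2}\right) \frac{1}{220} = - \frac{3706}{2951} + \left(\frac{184}{55} - \frac{16 \sqrt{2}}{55}\right) = \frac{339154}{162305} - \frac{16 \sqrt{2}}{55}$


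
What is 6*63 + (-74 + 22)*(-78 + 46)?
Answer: 2042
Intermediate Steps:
6*63 + (-74 + 22)*(-78 + 46) = 378 - 52*(-32) = 378 + 1664 = 2042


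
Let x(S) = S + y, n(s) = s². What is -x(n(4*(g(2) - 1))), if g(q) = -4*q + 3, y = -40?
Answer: -536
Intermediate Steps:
g(q) = 3 - 4*q
x(S) = -40 + S (x(S) = S - 40 = -40 + S)
-x(n(4*(g(2) - 1))) = -(-40 + (4*((3 - 4*2) - 1))²) = -(-40 + (4*((3 - 8) - 1))²) = -(-40 + (4*(-5 - 1))²) = -(-40 + (4*(-6))²) = -(-40 + (-24)²) = -(-40 + 576) = -1*536 = -536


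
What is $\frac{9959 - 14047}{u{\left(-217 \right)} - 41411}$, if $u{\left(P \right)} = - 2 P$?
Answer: $\frac{4088}{40977} \approx 0.099763$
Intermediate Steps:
$\frac{9959 - 14047}{u{\left(-217 \right)} - 41411} = \frac{9959 - 14047}{\left(-2\right) \left(-217\right) - 41411} = - \frac{4088}{434 - 41411} = - \frac{4088}{-40977} = \left(-4088\right) \left(- \frac{1}{40977}\right) = \frac{4088}{40977}$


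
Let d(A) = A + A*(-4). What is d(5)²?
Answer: 225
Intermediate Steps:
d(A) = -3*A (d(A) = A - 4*A = -3*A)
d(5)² = (-3*5)² = (-15)² = 225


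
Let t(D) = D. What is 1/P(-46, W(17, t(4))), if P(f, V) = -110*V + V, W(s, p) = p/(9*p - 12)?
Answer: -6/109 ≈ -0.055046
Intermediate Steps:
W(s, p) = p/(-12 + 9*p)
P(f, V) = -109*V
1/P(-46, W(17, t(4))) = 1/(-109*4/(3*(-4 + 3*4))) = 1/(-109*4/(3*(-4 + 12))) = 1/(-109*4/(3*8)) = 1/(-109*⅙) = 1/(-109/6) = -6/109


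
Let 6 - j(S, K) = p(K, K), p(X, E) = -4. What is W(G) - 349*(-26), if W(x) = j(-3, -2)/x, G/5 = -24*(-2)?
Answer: 217777/24 ≈ 9074.0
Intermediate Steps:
G = 240 (G = 5*(-24*(-2)) = 5*48 = 240)
j(S, K) = 10 (j(S, K) = 6 - 1*(-4) = 6 + 4 = 10)
W(x) = 10/x
W(G) - 349*(-26) = 10/240 - 349*(-26) = 10*(1/240) + 9074 = 1/24 + 9074 = 217777/24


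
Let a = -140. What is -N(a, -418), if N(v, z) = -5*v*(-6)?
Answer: 4200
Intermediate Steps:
N(v, z) = 30*v
-N(a, -418) = -30*(-140) = -1*(-4200) = 4200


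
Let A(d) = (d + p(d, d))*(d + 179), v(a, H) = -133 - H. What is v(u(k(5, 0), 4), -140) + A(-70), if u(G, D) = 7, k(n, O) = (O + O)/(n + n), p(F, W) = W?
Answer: -15253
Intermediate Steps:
k(n, O) = O/n (k(n, O) = (2*O)/((2*n)) = (2*O)*(1/(2*n)) = O/n)
A(d) = 2*d*(179 + d) (A(d) = (d + d)*(d + 179) = (2*d)*(179 + d) = 2*d*(179 + d))
v(u(k(5, 0), 4), -140) + A(-70) = (-133 - 1*(-140)) + 2*(-70)*(179 - 70) = (-133 + 140) + 2*(-70)*109 = 7 - 15260 = -15253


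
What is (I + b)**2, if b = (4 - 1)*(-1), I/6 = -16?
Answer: 9801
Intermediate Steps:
I = -96 (I = 6*(-16) = -96)
b = -3 (b = 3*(-1) = -3)
(I + b)**2 = (-96 - 3)**2 = (-99)**2 = 9801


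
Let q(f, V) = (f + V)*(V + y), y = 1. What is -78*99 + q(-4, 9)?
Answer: -7672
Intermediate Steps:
q(f, V) = (1 + V)*(V + f) (q(f, V) = (f + V)*(V + 1) = (V + f)*(1 + V) = (1 + V)*(V + f))
-78*99 + q(-4, 9) = -78*99 + (9 - 4 + 9² + 9*(-4)) = -7722 + (9 - 4 + 81 - 36) = -7722 + 50 = -7672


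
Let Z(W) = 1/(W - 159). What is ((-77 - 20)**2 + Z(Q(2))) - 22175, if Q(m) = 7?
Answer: -1940433/152 ≈ -12766.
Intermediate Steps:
Z(W) = 1/(-159 + W)
((-77 - 20)**2 + Z(Q(2))) - 22175 = ((-77 - 20)**2 + 1/(-159 + 7)) - 22175 = ((-97)**2 + 1/(-152)) - 22175 = (9409 - 1/152) - 22175 = 1430167/152 - 22175 = -1940433/152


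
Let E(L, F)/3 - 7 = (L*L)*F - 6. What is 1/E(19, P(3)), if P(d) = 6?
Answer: 1/6501 ≈ 0.00015382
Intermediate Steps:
E(L, F) = 3 + 3*F*L**2 (E(L, F) = 21 + 3*((L*L)*F - 6) = 21 + 3*(L**2*F - 6) = 21 + 3*(F*L**2 - 6) = 21 + 3*(-6 + F*L**2) = 21 + (-18 + 3*F*L**2) = 3 + 3*F*L**2)
1/E(19, P(3)) = 1/(3 + 3*6*19**2) = 1/(3 + 3*6*361) = 1/(3 + 6498) = 1/6501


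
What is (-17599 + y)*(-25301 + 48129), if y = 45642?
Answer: 640165604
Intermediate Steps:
(-17599 + y)*(-25301 + 48129) = (-17599 + 45642)*(-25301 + 48129) = 28043*22828 = 640165604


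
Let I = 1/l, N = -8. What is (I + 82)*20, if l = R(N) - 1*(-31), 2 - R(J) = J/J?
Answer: 13125/8 ≈ 1640.6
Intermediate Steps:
R(J) = 1 (R(J) = 2 - J/J = 2 - 1*1 = 2 - 1 = 1)
l = 32 (l = 1 - 1*(-31) = 1 + 31 = 32)
I = 1/32 ≈ 0.031250
(I + 82)*20 = (1/32 + 82)*20 = (2625/32)*20 = 13125/8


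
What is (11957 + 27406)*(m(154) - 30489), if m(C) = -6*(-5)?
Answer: -1198957617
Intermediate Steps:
m(C) = 30
(11957 + 27406)*(m(154) - 30489) = (11957 + 27406)*(30 - 30489) = 39363*(-30459) = -1198957617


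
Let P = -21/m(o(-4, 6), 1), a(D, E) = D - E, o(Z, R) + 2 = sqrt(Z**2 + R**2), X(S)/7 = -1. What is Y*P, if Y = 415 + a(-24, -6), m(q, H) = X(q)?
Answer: 1191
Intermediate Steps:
X(S) = -7 (X(S) = 7*(-1) = -7)
o(Z, R) = -2 + sqrt(R**2 + Z**2) (o(Z, R) = -2 + sqrt(Z**2 + R**2) = -2 + sqrt(R**2 + Z**2))
m(q, H) = -7
Y = 397 (Y = 415 + (-24 - 1*(-6)) = 415 + (-24 + 6) = 415 - 18 = 397)
P = 3 (P = -21/(-7) = -21*(-1/7) = 3)
Y*P = 397*3 = 1191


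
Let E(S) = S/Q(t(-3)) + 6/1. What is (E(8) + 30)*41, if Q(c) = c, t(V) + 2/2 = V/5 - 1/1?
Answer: 17548/13 ≈ 1349.8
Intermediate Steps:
t(V) = -2 + V/5 (t(V) = -1 + (V/5 - 1/1) = -1 + (V*(1/5) - 1*1) = -1 + (V/5 - 1) = -1 + (-1 + V/5) = -2 + V/5)
E(S) = 6 - 5*S/13 (E(S) = S/(-2 + (1/5)*(-3)) + 6/1 = S/(-2 - 3/5) + 6*1 = S/(-13/5) + 6 = S*(-5/13) + 6 = -5*S/13 + 6 = 6 - 5*S/13)
(E(8) + 30)*41 = ((6 - 5/13*8) + 30)*41 = ((6 - 40/13) + 30)*41 = (38/13 + 30)*41 = (428/13)*41 = 17548/13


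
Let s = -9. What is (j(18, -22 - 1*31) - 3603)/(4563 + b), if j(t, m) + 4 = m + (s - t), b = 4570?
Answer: -3687/9133 ≈ -0.40370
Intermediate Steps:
j(t, m) = -13 + m - t (j(t, m) = -4 + (m + (-9 - t)) = -4 + (-9 + m - t) = -13 + m - t)
(j(18, -22 - 1*31) - 3603)/(4563 + b) = ((-13 + (-22 - 1*31) - 1*18) - 3603)/(4563 + 4570) = ((-13 + (-22 - 31) - 18) - 3603)/9133 = ((-13 - 53 - 18) - 3603)*(1/9133) = (-84 - 3603)*(1/9133) = -3687*1/9133 = -3687/9133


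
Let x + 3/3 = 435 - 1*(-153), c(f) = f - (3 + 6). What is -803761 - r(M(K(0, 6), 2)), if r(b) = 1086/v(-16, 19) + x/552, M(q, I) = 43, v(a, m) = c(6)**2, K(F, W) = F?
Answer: -443743267/552 ≈ -8.0388e+5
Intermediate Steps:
c(f) = -9 + f (c(f) = f - 1*9 = f - 9 = -9 + f)
v(a, m) = 9 (v(a, m) = (-9 + 6)**2 = (-3)**2 = 9)
x = 587 (x = -1 + (435 - 1*(-153)) = -1 + (435 + 153) = -1 + 588 = 587)
r(b) = 67195/552 (r(b) = 1086/9 + 587/552 = 1086*(1/9) + 587*(1/552) = 362/3 + 587/552 = 67195/552)
-803761 - r(M(K(0, 6), 2)) = -803761 - 1*67195/552 = -803761 - 67195/552 = -443743267/552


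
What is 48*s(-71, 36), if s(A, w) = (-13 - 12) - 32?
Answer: -2736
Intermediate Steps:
s(A, w) = -57 (s(A, w) = -25 - 32 = -57)
48*s(-71, 36) = 48*(-57) = -2736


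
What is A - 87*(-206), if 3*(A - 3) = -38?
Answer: 53737/3 ≈ 17912.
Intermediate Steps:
A = -29/3 (A = 3 + (⅓)*(-38) = 3 - 38/3 = -29/3 ≈ -9.6667)
A - 87*(-206) = -29/3 - 87*(-206) = -29/3 + 17922 = 53737/3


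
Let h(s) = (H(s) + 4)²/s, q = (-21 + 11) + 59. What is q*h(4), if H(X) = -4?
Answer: 0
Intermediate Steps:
q = 49 (q = -10 + 59 = 49)
h(s) = 0 (h(s) = (-4 + 4)²/s = 0²/s = 0/s = 0)
q*h(4) = 49*0 = 0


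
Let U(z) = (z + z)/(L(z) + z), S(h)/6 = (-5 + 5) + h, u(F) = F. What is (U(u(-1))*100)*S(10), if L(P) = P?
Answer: 6000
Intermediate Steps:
S(h) = 6*h (S(h) = 6*((-5 + 5) + h) = 6*(0 + h) = 6*h)
U(z) = 1 (U(z) = (z + z)/(z + z) = (2*z)/((2*z)) = (2*z)*(1/(2*z)) = 1)
(U(u(-1))*100)*S(10) = (1*100)*(6*10) = 100*60 = 6000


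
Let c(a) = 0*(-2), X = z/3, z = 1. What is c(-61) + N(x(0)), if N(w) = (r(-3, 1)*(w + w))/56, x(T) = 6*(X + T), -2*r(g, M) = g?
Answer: 3/28 ≈ 0.10714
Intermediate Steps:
r(g, M) = -g/2
X = 1/3 ≈ 0.33333
c(a) = 0
x(T) = 2 + 6*T (x(T) = 6*(1/3 + T) = 2 + 6*T)
N(w) = 3*w/56 (N(w) = ((-1/2*(-3))*(w + w))/56 = (3*(2*w)/2)*(1/56) = (3*w)*(1/56) = 3*w/56)
c(-61) + N(x(0)) = 0 + 3*(2 + 6*0)/56 = 0 + 3*(2 + 0)/56 = 0 + (3/56)*2 = 0 + 3/28 = 3/28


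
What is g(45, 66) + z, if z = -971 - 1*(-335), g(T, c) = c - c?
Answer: -636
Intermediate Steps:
g(T, c) = 0
z = -636 (z = -971 + 335 = -636)
g(45, 66) + z = 0 - 636 = -636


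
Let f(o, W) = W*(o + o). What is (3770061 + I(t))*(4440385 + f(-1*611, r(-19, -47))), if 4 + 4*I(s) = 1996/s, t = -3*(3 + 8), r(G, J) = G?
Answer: 555323459826043/33 ≈ 1.6828e+13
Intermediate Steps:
t = -33 (t = -3*11 = -33)
f(o, W) = 2*W*o (f(o, W) = W*(2*o) = 2*W*o)
I(s) = -1 + 499/s (I(s) = -1 + (1996/s)/4 = -1 + 499/s)
(3770061 + I(t))*(4440385 + f(-1*611, r(-19, -47))) = (3770061 + (499 - 1*(-33))/(-33))*(4440385 + 2*(-19)*(-1*611)) = (3770061 - (499 + 33)/33)*(4440385 + 2*(-19)*(-611)) = (3770061 - 1/33*532)*(4440385 + 23218) = (3770061 - 532/33)*4463603 = (124411481/33)*4463603 = 555323459826043/33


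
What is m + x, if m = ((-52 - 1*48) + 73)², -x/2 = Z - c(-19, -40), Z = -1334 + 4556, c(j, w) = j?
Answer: -5753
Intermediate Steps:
Z = 3222
x = -6482 (x = -2*(3222 - 1*(-19)) = -2*(3222 + 19) = -2*3241 = -6482)
m = 729 (m = ((-52 - 48) + 73)² = (-100 + 73)² = (-27)² = 729)
m + x = 729 - 6482 = -5753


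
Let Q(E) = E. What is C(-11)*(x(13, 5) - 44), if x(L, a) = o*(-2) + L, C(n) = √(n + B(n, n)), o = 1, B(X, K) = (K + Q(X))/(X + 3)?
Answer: -33*I*√33/2 ≈ -94.785*I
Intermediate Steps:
B(X, K) = (K + X)/(3 + X) (B(X, K) = (K + X)/(X + 3) = (K + X)/(3 + X))
C(n) = √(n + 2*n/(3 + n)) (C(n) = √(n + (n + n)/(3 + n)) = √(n + (2*n)/(3 + n)) = √(n + 2*n/(3 + n)))
x(L, a) = -2 + L (x(L, a) = 1*(-2) + L = -2 + L)
C(-11)*(x(13, 5) - 44) = √(-11*(5 - 11)/(3 - 11))*((-2 + 13) - 44) = √(-11*(-6)/(-8))*(11 - 44) = √(-11*(-⅛)*(-6))*(-33) = √(-33/4)*(-33) = (I*√33/2)*(-33) = -33*I*√33/2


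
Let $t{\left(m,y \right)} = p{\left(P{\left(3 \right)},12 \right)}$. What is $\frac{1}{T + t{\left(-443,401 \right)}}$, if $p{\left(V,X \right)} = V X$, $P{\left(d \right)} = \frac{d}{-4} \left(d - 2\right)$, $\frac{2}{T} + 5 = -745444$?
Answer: $- \frac{745449}{6709043} \approx -0.11111$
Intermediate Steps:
$T = - \frac{2}{745449}$ ($T = \frac{2}{-5 - 745444} = \frac{2}{-745449} = 2 \left(- \frac{1}{745449}\right) = - \frac{2}{745449} \approx -2.6829 \cdot 10^{-6}$)
$P{\left(d \right)} = - \frac{d \left(-2 + d\right)}{4}$ ($P{\left(d \right)} = d \left(- \frac{1}{4}\right) \left(-2 + d\right) = - \frac{d}{4} \left(-2 + d\right) = - \frac{d \left(-2 + d\right)}{4}$)
$t{\left(m,y \right)} = -9$ ($t{\left(m,y \right)} = \frac{1}{4} \cdot 3 \left(2 - 3\right) 12 = \frac{1}{4} \cdot 3 \left(-1\right) 12 = \left(- \frac{3}{4}\right) 12 = -9$)
$\frac{1}{T + t{\left(-443,401 \right)}} = \frac{1}{- \frac{2}{745449} - 9} = \frac{1}{- \frac{6709043}{745449}} = - \frac{745449}{6709043}$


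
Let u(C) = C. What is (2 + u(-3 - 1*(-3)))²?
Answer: 4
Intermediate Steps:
(2 + u(-3 - 1*(-3)))² = (2 + (-3 - 1*(-3)))² = (2 + (-3 + 3))² = (2 + 0)² = 2² = 4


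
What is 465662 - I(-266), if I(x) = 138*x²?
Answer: -9298666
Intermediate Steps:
465662 - I(-266) = 465662 - 138*(-266)² = 465662 - 138*70756 = 465662 - 1*9764328 = 465662 - 9764328 = -9298666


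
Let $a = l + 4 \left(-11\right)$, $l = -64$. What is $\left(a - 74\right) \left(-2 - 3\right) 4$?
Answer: $3640$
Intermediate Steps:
$a = -108$ ($a = -64 + 4 \left(-11\right) = -64 - 44 = -108$)
$\left(a - 74\right) \left(-2 - 3\right) 4 = \left(-108 - 74\right) \left(-2 - 3\right) 4 = - 182 \left(\left(-5\right) 4\right) = \left(-182\right) \left(-20\right) = 3640$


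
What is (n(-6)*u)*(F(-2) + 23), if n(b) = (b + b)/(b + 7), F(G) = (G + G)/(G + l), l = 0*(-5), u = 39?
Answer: -11700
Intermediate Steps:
l = 0
F(G) = 2 (F(G) = (G + G)/(G + 0) = (2*G)/G = 2)
n(b) = 2*b/(7 + b) (n(b) = (2*b)/(7 + b) = 2*b/(7 + b))
(n(-6)*u)*(F(-2) + 23) = ((2*(-6)/(7 - 6))*39)*(2 + 23) = ((2*(-6)/1)*39)*25 = ((2*(-6)*1)*39)*25 = -12*39*25 = -468*25 = -11700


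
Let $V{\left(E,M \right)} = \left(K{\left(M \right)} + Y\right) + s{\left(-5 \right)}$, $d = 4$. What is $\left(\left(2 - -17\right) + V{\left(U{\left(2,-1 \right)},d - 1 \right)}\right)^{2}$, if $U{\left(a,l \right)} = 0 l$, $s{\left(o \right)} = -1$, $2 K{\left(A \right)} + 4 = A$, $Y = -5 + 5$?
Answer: $\frac{1225}{4} \approx 306.25$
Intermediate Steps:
$Y = 0$
$K{\left(A \right)} = -2 + \frac{A}{2}$
$U{\left(a,l \right)} = 0$
$V{\left(E,M \right)} = -3 + \frac{M}{2}$ ($V{\left(E,M \right)} = \left(\left(-2 + \frac{M}{2}\right) + 0\right) - 1 = \left(-2 + \frac{M}{2}\right) - 1 = -3 + \frac{M}{2}$)
$\left(\left(2 - -17\right) + V{\left(U{\left(2,-1 \right)},d - 1 \right)}\right)^{2} = \left(\left(2 - -17\right) - \left(3 - \frac{4 - 1}{2}\right)\right)^{2} = \left(\left(2 + 17\right) + \left(-3 + \frac{1}{2} \cdot 3\right)\right)^{2} = \left(19 + \left(-3 + \frac{3}{2}\right)\right)^{2} = \left(19 - \frac{3}{2}\right)^{2} = \left(\frac{35}{2}\right)^{2} = \frac{1225}{4}$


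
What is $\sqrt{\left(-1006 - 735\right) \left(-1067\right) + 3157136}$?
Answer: $\sqrt{5014783} \approx 2239.4$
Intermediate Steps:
$\sqrt{\left(-1006 - 735\right) \left(-1067\right) + 3157136} = \sqrt{\left(-1741\right) \left(-1067\right) + 3157136} = \sqrt{1857647 + 3157136} = \sqrt{5014783}$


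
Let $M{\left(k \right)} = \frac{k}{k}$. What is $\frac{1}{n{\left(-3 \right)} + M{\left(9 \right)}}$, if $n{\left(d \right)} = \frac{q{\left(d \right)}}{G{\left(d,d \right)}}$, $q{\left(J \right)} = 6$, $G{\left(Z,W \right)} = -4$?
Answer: $-2$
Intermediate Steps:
$M{\left(k \right)} = 1$
$n{\left(d \right)} = - \frac{3}{2}$ ($n{\left(d \right)} = \frac{6}{-4} = 6 \left(- \frac{1}{4}\right) = - \frac{3}{2}$)
$\frac{1}{n{\left(-3 \right)} + M{\left(9 \right)}} = \frac{1}{- \frac{3}{2} + 1} = \frac{1}{- \frac{1}{2}} = -2$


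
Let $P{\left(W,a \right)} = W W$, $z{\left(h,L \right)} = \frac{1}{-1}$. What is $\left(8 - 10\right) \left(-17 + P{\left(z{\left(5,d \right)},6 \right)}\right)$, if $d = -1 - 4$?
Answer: $32$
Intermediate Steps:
$d = -5$ ($d = -1 - 4 = -5$)
$z{\left(h,L \right)} = -1$
$P{\left(W,a \right)} = W^{2}$
$\left(8 - 10\right) \left(-17 + P{\left(z{\left(5,d \right)},6 \right)}\right) = \left(8 - 10\right) \left(-17 + \left(-1\right)^{2}\right) = - 2 \left(-17 + 1\right) = \left(-2\right) \left(-16\right) = 32$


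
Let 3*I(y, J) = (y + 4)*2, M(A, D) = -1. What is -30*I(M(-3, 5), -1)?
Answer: -60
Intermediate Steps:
I(y, J) = 8/3 + 2*y/3 (I(y, J) = ((y + 4)*2)/3 = ((4 + y)*2)/3 = (8 + 2*y)/3 = 8/3 + 2*y/3)
-30*I(M(-3, 5), -1) = -30*(8/3 + (2/3)*(-1)) = -30*(8/3 - 2/3) = -30*2 = -60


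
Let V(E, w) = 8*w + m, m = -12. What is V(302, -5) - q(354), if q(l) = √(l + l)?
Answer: -52 - 2*√177 ≈ -78.608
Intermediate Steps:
q(l) = √2*√l (q(l) = √(2*l) = √2*√l)
V(E, w) = -12 + 8*w (V(E, w) = 8*w - 12 = -12 + 8*w)
V(302, -5) - q(354) = (-12 + 8*(-5)) - √2*√354 = (-12 - 40) - 2*√177 = -52 - 2*√177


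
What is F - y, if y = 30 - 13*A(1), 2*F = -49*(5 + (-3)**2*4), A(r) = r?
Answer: -2043/2 ≈ -1021.5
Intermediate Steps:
F = -2009/2 (F = (-49*(5 + (-3)**2*4))/2 = (-49*(5 + 9*4))/2 = (-49*(5 + 36))/2 = (-49*41)/2 = (1/2)*(-2009) = -2009/2 ≈ -1004.5)
y = 17 (y = 30 - 13*1 = 30 - 13 = 17)
F - y = -2009/2 - 1*17 = -2009/2 - 17 = -2043/2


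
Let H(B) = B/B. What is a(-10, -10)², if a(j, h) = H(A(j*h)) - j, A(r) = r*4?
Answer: 121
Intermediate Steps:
A(r) = 4*r
H(B) = 1
a(j, h) = 1 - j
a(-10, -10)² = (1 - 1*(-10))² = (1 + 10)² = 11² = 121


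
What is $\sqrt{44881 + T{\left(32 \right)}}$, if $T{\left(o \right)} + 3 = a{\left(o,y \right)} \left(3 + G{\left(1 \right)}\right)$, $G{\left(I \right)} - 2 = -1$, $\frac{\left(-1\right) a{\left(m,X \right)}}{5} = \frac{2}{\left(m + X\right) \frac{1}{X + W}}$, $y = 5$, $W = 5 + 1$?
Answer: $\frac{\sqrt{61421702}}{37} \approx 211.82$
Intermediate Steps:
$W = 6$
$a{\left(m,X \right)} = - \frac{10 \left(6 + X\right)}{X + m}$ ($a{\left(m,X \right)} = - 5 \frac{2}{\left(m + X\right) \frac{1}{X + 6}} = - 5 \frac{2}{\left(X + m\right) \frac{1}{6 + X}} = - 5 \frac{2}{\frac{1}{6 + X} \left(X + m\right)} = - 5 \cdot 2 \frac{6 + X}{X + m} = - 5 \frac{2 \left(6 + X\right)}{X + m} = - \frac{10 \left(6 + X\right)}{X + m}$)
$G{\left(I \right)} = 1$ ($G{\left(I \right)} = 2 - 1 = 1$)
$T{\left(o \right)} = -3 - \frac{440}{5 + o}$ ($T{\left(o \right)} = -3 + \frac{10 \left(-6 - 5\right)}{5 + o} \left(3 + 1\right) = -3 + \frac{10 \left(-6 - 5\right)}{5 + o} 4 = -3 + 10 \frac{1}{5 + o} \left(-11\right) 4 = -3 + - \frac{110}{5 + o} 4 = -3 - \frac{440}{5 + o}$)
$\sqrt{44881 + T{\left(32 \right)}} = \sqrt{44881 + \frac{-455 - 96}{5 + 32}} = \sqrt{44881 + \frac{-455 - 96}{37}} = \sqrt{44881 + \frac{1}{37} \left(-551\right)} = \sqrt{44881 - \frac{551}{37}} = \sqrt{\frac{1660046}{37}} = \frac{\sqrt{61421702}}{37}$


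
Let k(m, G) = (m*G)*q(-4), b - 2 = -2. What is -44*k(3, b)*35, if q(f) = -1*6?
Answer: 0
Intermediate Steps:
b = 0 (b = 2 - 2 = 0)
q(f) = -6
k(m, G) = -6*G*m (k(m, G) = (m*G)*(-6) = (G*m)*(-6) = -6*G*m)
-44*k(3, b)*35 = -(-264)*0*3*35 = -44*0*35 = 0*35 = 0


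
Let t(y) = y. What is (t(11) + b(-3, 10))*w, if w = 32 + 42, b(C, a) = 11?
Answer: 1628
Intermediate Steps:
w = 74
(t(11) + b(-3, 10))*w = (11 + 11)*74 = 22*74 = 1628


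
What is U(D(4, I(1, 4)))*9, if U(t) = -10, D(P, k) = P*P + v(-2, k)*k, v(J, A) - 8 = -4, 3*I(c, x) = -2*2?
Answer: -90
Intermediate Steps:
I(c, x) = -4/3 (I(c, x) = (-2*2)/3 = (⅓)*(-4) = -4/3)
v(J, A) = 4 (v(J, A) = 8 - 4 = 4)
D(P, k) = P² + 4*k (D(P, k) = P*P + 4*k = P² + 4*k)
U(D(4, I(1, 4)))*9 = -10*9 = -90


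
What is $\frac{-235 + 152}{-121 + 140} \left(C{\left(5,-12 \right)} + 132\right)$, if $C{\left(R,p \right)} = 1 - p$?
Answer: $- \frac{12035}{19} \approx -633.42$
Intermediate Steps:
$\frac{-235 + 152}{-121 + 140} \left(C{\left(5,-12 \right)} + 132\right) = \frac{-235 + 152}{-121 + 140} \left(\left(1 - -12\right) + 132\right) = - \frac{83}{19} \left(\left(1 + 12\right) + 132\right) = \left(-83\right) \frac{1}{19} \left(13 + 132\right) = \left(- \frac{83}{19}\right) 145 = - \frac{12035}{19}$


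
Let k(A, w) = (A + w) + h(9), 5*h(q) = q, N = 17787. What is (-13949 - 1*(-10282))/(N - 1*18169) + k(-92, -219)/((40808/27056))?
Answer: -1903787669/9742910 ≈ -195.40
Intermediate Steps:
h(q) = q/5
k(A, w) = 9/5 + A + w (k(A, w) = (A + w) + (1/5)*9 = (A + w) + 9/5 = 9/5 + A + w)
(-13949 - 1*(-10282))/(N - 1*18169) + k(-92, -219)/((40808/27056)) = (-13949 - 1*(-10282))/(17787 - 1*18169) + (9/5 - 92 - 219)/((40808/27056)) = (-13949 + 10282)/(17787 - 18169) - 1546/(5*(40808*(1/27056))) = -3667/(-382) - 1546/(5*5101/3382) = -3667*(-1/382) - 1546/5*3382/5101 = 3667/382 - 5228572/25505 = -1903787669/9742910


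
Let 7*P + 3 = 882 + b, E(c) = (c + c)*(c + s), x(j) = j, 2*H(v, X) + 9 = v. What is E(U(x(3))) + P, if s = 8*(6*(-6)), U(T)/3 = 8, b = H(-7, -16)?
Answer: -87833/7 ≈ -12548.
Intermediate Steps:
H(v, X) = -9/2 + v/2
b = -8 (b = -9/2 + (1/2)*(-7) = -9/2 - 7/2 = -8)
U(T) = 24 (U(T) = 3*8 = 24)
s = -288 (s = 8*(-36) = -288)
E(c) = 2*c*(-288 + c) (E(c) = (c + c)*(c - 288) = (2*c)*(-288 + c) = 2*c*(-288 + c))
P = 871/7 (P = -3/7 + (882 - 8)/7 = -3/7 + (1/7)*874 = -3/7 + 874/7 = 871/7 ≈ 124.43)
E(U(x(3))) + P = 2*24*(-288 + 24) + 871/7 = 2*24*(-264) + 871/7 = -12672 + 871/7 = -87833/7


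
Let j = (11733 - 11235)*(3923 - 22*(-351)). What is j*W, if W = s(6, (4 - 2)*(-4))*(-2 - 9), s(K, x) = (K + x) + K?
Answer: -255165240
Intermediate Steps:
s(K, x) = x + 2*K
W = -44 (W = ((4 - 2)*(-4) + 2*6)*(-2 - 9) = (2*(-4) + 12)*(-11) = (-8 + 12)*(-11) = 4*(-11) = -44)
j = 5799210 (j = 498*(3923 + 7722) = 498*11645 = 5799210)
j*W = 5799210*(-44) = -255165240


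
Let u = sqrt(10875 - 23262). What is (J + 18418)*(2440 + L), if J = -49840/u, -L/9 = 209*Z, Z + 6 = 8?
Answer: -24348596 - 65888480*I*sqrt(12387)/12387 ≈ -2.4349e+7 - 5.9201e+5*I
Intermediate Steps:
Z = 2 (Z = -6 + 8 = 2)
u = I*sqrt(12387) (u = sqrt(-12387) = I*sqrt(12387) ≈ 111.3*I)
L = -3762 (L = -1881*2 = -9*418 = -3762)
J = 49840*I*sqrt(12387)/12387 (J = -49840*(-I*sqrt(12387)/12387) = -(-49840)*I*sqrt(12387)/12387 = 49840*I*sqrt(12387)/12387 ≈ 447.81*I)
(J + 18418)*(2440 + L) = (49840*I*sqrt(12387)/12387 + 18418)*(2440 - 3762) = (18418 + 49840*I*sqrt(12387)/12387)*(-1322) = -24348596 - 65888480*I*sqrt(12387)/12387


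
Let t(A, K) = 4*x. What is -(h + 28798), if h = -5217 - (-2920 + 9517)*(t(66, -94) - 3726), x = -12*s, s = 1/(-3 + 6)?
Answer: -24709555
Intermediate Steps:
s = ⅓ (s = 1/3 = ⅓ ≈ 0.33333)
x = -4 (x = -12*⅓ = -4)
t(A, K) = -16 (t(A, K) = 4*(-4) = -16)
h = 24680757 (h = -5217 - (-2920 + 9517)*(-16 - 3726) = -5217 - 6597*(-3742) = -5217 - 1*(-24685974) = -5217 + 24685974 = 24680757)
-(h + 28798) = -(24680757 + 28798) = -1*24709555 = -24709555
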